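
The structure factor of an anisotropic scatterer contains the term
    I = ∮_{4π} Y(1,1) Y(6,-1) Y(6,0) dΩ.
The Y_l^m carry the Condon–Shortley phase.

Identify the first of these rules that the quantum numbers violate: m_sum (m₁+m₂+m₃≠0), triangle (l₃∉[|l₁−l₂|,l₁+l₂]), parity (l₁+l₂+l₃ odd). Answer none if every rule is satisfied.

parity

m₁+m₂+m₃ = 1 − 1 + 0 = 0  ✓
triangle: |1−6|=5 ≤ l₃=6 ≤ 1+6=7  ✓
parity: l₁+l₂+l₃ = 13 is odd  ✗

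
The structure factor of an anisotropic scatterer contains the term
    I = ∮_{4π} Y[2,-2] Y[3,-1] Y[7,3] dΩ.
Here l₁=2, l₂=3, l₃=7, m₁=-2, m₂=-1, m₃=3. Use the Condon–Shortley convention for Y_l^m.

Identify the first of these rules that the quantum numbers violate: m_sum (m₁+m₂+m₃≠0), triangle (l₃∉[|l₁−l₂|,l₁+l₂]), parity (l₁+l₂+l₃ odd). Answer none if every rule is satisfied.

triangle

Σmᵢ = 0  ✓
l₃∈[|l₁−l₂|,l₁+l₂]=[1,5], have l₃=7  ✗
Σlᵢ = 12 ⇒ even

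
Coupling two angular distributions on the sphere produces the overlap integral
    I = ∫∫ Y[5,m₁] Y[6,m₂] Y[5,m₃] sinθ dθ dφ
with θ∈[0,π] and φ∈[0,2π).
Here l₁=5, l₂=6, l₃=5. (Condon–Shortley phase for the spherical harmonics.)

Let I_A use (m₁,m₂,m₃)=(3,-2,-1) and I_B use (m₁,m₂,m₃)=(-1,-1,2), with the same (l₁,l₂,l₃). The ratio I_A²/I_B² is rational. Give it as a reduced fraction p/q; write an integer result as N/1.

Shared (l₁,l₂,l₃)=(5,6,5): N and (l;000)² cancel in I_A²/I_B².
A: Δ = 6!·4!·6!/17! = 1/28588560; Racah Σ t=0..2: t=0:+1/138240 t=1:−1/25920 t=2:+1/55296 = -11/829440; ⇒ 3j(5 6 5; 3 -2 -1)² = 11/1326, sgn -1
B: Δ = 6!·4!·6!/17! = 1/28588560; Racah Σ t=2..5: t=2:+1/41472 t=3:−1/10368 t=4:+1/23040 t=5:−1/518400 = -1/32400; ⇒ 3j(5 6 5; -1 -1 2)² = 128/12155, sgn +1
I_A²/I_B² = (11/1326)/(128/12155) = 605/768

605/768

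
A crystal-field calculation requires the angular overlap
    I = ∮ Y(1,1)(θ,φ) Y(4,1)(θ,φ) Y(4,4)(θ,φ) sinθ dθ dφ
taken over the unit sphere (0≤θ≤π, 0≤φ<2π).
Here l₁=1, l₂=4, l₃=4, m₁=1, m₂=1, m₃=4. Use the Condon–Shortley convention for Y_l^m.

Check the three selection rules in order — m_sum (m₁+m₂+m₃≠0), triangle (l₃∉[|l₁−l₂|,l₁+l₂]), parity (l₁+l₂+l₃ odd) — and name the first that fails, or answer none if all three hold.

Σmᵢ = 6  ✗
l₃∈[|l₁−l₂|,l₁+l₂]=[3,5], have l₃=4
Σlᵢ = 9 ⇒ odd

m_sum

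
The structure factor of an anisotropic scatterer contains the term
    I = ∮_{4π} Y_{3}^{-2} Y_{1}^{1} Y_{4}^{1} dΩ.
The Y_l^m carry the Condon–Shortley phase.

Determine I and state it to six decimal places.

m-sum 0 ✓  L=8 even ✓  2≤4≤4 ✓
Π(2lᵢ+1) = 7×3×9 = 189
triangle coeff Δ(3,1,4) = 1/252
Σ_t [0,0]: t=0:+1/36 = 1/36
(3j)²=4/63 [(3 1 4; 0 0 0)], sign=+1
Σ_t [0,0]: t=0:+1/240 = 1/240
(3j)²=1/84 [(3 1 4; -2 1 1)], sign=-1
⇒ 4πI² = 1/7
I = (-1)√(1/7/(4π)) = -0.10662181

-0.106622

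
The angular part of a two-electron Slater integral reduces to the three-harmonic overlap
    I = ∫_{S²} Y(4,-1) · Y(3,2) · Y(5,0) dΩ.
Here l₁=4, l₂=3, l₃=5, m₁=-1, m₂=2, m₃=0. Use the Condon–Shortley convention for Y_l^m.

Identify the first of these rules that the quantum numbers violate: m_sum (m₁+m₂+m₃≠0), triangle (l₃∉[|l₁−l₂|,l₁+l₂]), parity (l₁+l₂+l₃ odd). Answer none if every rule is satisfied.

m₁+m₂+m₃ = -1 + 2 + 0 = 1  ✗
triangle: |4−3|=1 ≤ l₃=5 ≤ 4+3=7
parity: l₁+l₂+l₃ = 12 is even

m_sum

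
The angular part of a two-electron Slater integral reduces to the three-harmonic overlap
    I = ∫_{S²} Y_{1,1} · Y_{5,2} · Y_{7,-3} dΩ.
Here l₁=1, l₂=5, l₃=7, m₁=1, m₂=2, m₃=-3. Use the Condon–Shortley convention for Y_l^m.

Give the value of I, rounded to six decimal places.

|1−5|≤7≤1+5 violated ⇒ I = 0

0.000000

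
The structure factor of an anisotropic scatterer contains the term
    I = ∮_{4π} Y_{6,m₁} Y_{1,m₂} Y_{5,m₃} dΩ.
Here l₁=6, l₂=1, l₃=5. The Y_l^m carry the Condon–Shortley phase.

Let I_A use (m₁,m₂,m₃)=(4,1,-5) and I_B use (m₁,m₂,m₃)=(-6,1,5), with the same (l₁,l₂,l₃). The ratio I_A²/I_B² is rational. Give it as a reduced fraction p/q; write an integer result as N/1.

1/66

l's match ⇒ only the (l;m) 3-j factors differ between A and B.
A: triangle coeff Δ(6,1,5) = 1/858; Σ_t [2,2]: t=2:+1/7257600 = 1/7257600; (3j)²=1/858 [(6 1 5; 4 1 -5)], sign=+1
B: triangle coeff Δ(6,1,5) = 1/858; Σ_t [2,2]: t=2:+1/7257600 = 1/7257600; (3j)²=1/13 [(6 1 5; -6 1 5)], sign=+1
I_A²/I_B² = (1/858)/(1/13) = 1/66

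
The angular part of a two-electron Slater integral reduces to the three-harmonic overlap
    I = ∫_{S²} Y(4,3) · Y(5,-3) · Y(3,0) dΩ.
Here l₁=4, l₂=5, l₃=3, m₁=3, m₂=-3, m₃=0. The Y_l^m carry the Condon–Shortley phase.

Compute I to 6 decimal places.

0.103862

Checks pass: Σm=0; 12 even; l₃=3∈[1,9].
(2·4+1)(2·5+1)(2·3+1) = 693
Δ: 6! 2! 4! / 13! → 1/180180
sum: t=2:+1/576 t=3:−1/144 t=4:+1/576 = -1/288
3j²(4 5 3; 0 0 0) = Δ·Π!·Σ² = 20/1001  (sign +1)
sum: t=0:+1/2880 t=1:−1/1440 = -1/2880
3j²(4 5 3; 3 -3 0) = Δ·Π!·Σ² = 7/715  (sign +1)
combine: 4πI² = 693·20/1001·7/715 = 252/1859
take √, sign +1: I = 0.10386175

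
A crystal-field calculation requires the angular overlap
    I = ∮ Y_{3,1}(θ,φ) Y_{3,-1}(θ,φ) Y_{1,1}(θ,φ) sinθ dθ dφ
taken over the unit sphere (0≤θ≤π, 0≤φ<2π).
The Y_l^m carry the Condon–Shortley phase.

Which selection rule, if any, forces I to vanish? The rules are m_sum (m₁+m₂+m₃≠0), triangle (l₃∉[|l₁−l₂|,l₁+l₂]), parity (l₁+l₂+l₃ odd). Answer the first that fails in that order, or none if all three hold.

m₁+m₂+m₃ = 1 − 1 + 1 = 1  ✗
triangle: |3−3|=0 ≤ l₃=1 ≤ 3+3=6
parity: l₁+l₂+l₃ = 7 is odd

m_sum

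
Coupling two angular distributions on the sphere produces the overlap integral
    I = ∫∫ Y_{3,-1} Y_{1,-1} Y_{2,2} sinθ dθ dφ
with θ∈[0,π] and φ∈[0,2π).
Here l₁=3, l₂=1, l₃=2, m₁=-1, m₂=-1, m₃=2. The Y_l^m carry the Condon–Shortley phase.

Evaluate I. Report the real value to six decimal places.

-0.082589

Checks pass: Σm=0; 6 even; l₃=2∈[2,4].
(2·3+1)(2·1+1)(2·2+1) = 105
Δ: 2! 4! 0! / 7! → 1/105
sum: t=1:−1/4 = -1/4
3j²(3 1 2; 0 0 0) = Δ·Π!·Σ² = 3/35  (sign -1)
sum: t=0:+1/48 = 1/48
3j²(3 1 2; -1 -1 2) = Δ·Π!·Σ² = 1/105  (sign +1)
combine: 4πI² = 105·3/35·1/105 = 3/35
take √, sign -1: I = -0.08258890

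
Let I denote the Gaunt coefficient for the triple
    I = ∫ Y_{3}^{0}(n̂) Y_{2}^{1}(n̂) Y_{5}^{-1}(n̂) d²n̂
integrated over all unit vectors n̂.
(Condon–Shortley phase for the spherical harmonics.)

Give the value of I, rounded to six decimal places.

-0.214318

Checks pass: Σm=0; 10 even; l₃=5∈[1,5].
(2·3+1)(2·2+1)(2·5+1) = 385
Δ: 0! 6! 4! / 11! → 1/2310
sum: t=0:+1/144 = 1/144
3j²(3 2 5; 0 0 0) = Δ·Π!·Σ² = 10/231  (sign -1)
sum: t=0:+1/216 = 1/216
3j²(3 2 5; 0 1 -1) = Δ·Π!·Σ² = 8/231  (sign +1)
combine: 4πI² = 385·10/231·8/231 = 400/693
take √, sign -1: I = -0.21431790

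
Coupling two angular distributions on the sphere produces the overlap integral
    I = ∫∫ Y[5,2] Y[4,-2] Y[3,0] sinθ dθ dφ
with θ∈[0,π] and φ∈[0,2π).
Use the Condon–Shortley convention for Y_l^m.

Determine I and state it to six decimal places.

0.022664

m-sum 0 ✓  L=12 even ✓  1≤3≤9 ✓
Π(2lᵢ+1) = 11×9×7 = 693
triangle coeff Δ(5,4,3) = 1/180180
Σ_t [2,4]: t=2:+1/576 t=3:−1/144 t=4:+1/576 = -1/288
(3j)²=20/1001 [(5 4 3; 0 0 0)], sign=+1
Σ_t [0,2]: t=0:+1/8640 t=1:−1/480 t=2:+1/576 = -1/4320
(3j)²=1/2145 [(5 4 3; 2 -2 0)], sign=+1
⇒ 4πI² = 12/1859
I = (+1)√(12/1859/(4π)) = 0.02266449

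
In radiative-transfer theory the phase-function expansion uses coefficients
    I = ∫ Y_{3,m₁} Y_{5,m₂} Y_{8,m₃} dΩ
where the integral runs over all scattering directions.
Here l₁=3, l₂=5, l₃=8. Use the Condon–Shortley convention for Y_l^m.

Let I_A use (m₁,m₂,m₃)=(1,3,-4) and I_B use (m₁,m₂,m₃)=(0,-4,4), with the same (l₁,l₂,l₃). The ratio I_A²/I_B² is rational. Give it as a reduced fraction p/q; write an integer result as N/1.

Same 3,5,8: normalisation and zero-m 3j drop out of the ratio.
A: Δ: 0! 6! 10! / 17! → 1/136136; sum: t=0:+1/3870720 = 1/3870720; 3j²(3 5 8; 1 3 -4) = Δ·Π!·Σ² = 135/6188  (sign +1)
B: Δ: 0! 6! 10! / 17! → 1/136136; sum: t=0:+1/13063680 = 1/13063680; 3j²(3 5 8; 0 -4 4) = Δ·Π!·Σ² = 10/1547  (sign +1)
I_A²/I_B² = (135/6188)/(10/1547) = 27/8

27/8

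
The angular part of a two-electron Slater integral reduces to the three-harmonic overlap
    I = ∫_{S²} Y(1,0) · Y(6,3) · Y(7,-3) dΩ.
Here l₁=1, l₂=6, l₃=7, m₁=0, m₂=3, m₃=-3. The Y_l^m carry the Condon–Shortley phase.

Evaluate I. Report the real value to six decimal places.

Rules hold: Σm=0, L=14 even, 5≤7≤7.
N = 3·13·15 = 585
Δ = 0!·2!·12!/15! = 1/1365
Racah Σ t=0..0: t=0:+1/518400 = 1/518400
⇒ 3j(1 6 7; 0 0 0)² = 7/195, sgn -1
Racah Σ t=0..0: t=0:+1/2177280 = 1/2177280
⇒ 3j(1 6 7; 0 3 -3)² = 8/273, sgn +1
4πI² = N·(3j₀)²·(3jₘ)² = 8/13
I = -1·√(0.615385/4π) = -0.22129336

-0.221293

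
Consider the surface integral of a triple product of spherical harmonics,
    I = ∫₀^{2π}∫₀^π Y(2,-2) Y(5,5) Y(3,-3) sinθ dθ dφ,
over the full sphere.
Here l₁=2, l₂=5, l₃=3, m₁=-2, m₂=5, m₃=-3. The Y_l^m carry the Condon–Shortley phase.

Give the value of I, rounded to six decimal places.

Rules hold: Σm=0, L=10 even, 3≤3≤7.
N = 5·11·7 = 385
Δ = 4!·0!·6!/11! = 1/2310
Racah Σ t=2..2: t=2:+1/144 = 1/144
⇒ 3j(2 5 3; 0 0 0)² = 10/231, sgn -1
Racah Σ t=4..4: t=4:+1/17280 = 1/17280
⇒ 3j(2 5 3; -2 5 -3)² = 1/11, sgn +1
4πI² = N·(3j₀)²·(3jₘ)² = 50/33
I = -1·√(1.51515/4π) = -0.34723469

-0.347235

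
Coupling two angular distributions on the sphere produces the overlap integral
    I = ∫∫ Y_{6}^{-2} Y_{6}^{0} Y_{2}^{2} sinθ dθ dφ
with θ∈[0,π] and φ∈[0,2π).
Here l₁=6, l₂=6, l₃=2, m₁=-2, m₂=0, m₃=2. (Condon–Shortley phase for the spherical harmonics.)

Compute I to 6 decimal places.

Rules hold: Σm=0, L=14 even, 0≤2≤12.
N = 13·13·5 = 845
Δ = 10!·2!·2!/15! = 1/90090
Racah Σ t=4..6: t=4:+1/69120 t=5:−1/14400 t=6:+1/69120 = -7/172800
⇒ 3j(6 6 2; 0 0 0)² = 14/715, sgn -1
Racah Σ t=6..6: t=6:+1/69120 = 1/69120
⇒ 3j(6 6 2; -2 0 2)² = 4/143, sgn +1
4πI² = N·(3j₀)²·(3jₘ)² = 56/121
I = -1·√(0.46281/4π) = -0.19190947

-0.191909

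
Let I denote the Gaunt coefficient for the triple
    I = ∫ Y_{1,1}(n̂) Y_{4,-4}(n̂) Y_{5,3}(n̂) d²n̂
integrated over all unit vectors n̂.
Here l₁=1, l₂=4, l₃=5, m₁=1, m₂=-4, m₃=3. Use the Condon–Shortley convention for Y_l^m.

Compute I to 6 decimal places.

-0.049106

m-sum 0 ✓  L=10 even ✓  3≤5≤5 ✓
Π(2lᵢ+1) = 3×9×11 = 297
triangle coeff Δ(1,4,5) = 1/495
Σ_t [0,0]: t=0:+1/576 = 1/576
(3j)²=5/99 [(1 4 5; 0 0 0)], sign=-1
Σ_t [0,0]: t=0:+1/80640 = 1/80640
(3j)²=1/495 [(1 4 5; 1 -4 3)], sign=+1
⇒ 4πI² = 1/33
I = (-1)√(1/33/(4π)) = -0.04910640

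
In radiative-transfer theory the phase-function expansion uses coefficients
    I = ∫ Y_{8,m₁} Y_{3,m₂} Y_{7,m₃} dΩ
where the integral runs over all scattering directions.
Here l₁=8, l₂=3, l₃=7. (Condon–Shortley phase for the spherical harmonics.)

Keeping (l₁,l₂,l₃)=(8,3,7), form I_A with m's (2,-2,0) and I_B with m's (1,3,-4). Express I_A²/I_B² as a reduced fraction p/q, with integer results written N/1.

10/11

Same 8,3,7: normalisation and zero-m 3j drop out of the ratio.
A: Δ: 4! 12! 2! / 19! → 1/5290740; sum: t=0:+1/12441600 t=1:−1/7257600 = -1/17418240; 3j²(8 3 7; 2 -2 0) = Δ·Π!·Σ² = 125/25194  (sign +1)
B: Δ: 4! 12! 2! / 19! → 1/5290740; sum: t=4:+1/104509440 = 1/104509440; 3j²(8 3 7; 1 3 -4) = Δ·Π!·Σ² = 275/50388  (sign -1)
I_A²/I_B² = (125/25194)/(275/50388) = 10/11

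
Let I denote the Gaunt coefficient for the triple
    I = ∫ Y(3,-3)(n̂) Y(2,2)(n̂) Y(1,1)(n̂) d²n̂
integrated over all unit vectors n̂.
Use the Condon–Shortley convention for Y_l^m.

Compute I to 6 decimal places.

Rules hold: Σm=0, L=6 even, 1≤1≤5.
N = 7·5·3 = 105
Δ = 4!·2!·0!/7! = 1/105
Racah Σ t=2..2: t=2:+1/4 = 1/4
⇒ 3j(3 2 1; 0 0 0)² = 3/35, sgn -1
Racah Σ t=4..4: t=4:+1/48 = 1/48
⇒ 3j(3 2 1; -3 2 1)² = 1/7, sgn +1
4πI² = N·(3j₀)²·(3jₘ)² = 9/7
I = -1·√(1.28571/4π) = -0.31986543

-0.319865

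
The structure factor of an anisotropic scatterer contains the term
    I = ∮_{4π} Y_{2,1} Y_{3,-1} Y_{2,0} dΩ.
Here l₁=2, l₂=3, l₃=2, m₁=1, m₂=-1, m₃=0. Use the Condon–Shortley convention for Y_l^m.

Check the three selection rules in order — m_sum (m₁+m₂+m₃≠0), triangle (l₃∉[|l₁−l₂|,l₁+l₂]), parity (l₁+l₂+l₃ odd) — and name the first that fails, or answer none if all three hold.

parity

m₁+m₂+m₃ = 1 − 1 + 0 = 0  ✓
triangle: |2−3|=1 ≤ l₃=2 ≤ 2+3=5  ✓
parity: l₁+l₂+l₃ = 7 is odd  ✗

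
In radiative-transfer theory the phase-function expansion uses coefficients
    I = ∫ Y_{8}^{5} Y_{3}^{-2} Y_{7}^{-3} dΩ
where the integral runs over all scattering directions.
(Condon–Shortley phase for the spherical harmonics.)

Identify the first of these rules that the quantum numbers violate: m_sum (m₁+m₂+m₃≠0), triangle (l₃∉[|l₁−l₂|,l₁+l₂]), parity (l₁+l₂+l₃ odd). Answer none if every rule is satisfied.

none

azimuthal sum: 5 − 2 − 3 = 0  ✓
5 ≤ 7 ≤ 11 (triangle on l)  ✓
L = 8 + 3 + 7 = 18 (even)  ✓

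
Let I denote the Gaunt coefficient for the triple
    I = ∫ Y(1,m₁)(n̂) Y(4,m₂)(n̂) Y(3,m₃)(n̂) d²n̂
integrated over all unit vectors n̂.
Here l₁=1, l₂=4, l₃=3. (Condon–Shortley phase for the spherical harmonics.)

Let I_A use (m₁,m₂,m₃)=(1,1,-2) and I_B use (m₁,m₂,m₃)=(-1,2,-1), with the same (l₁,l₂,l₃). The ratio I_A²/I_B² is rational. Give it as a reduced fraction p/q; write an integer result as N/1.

Shared (l₁,l₂,l₃)=(1,4,3): N and (l;000)² cancel in I_A²/I_B².
A: Δ = 2!·0!·6!/9! = 1/252; Racah Σ t=0..0: t=0:+1/240 = 1/240; ⇒ 3j(1 4 3; 1 1 -2)² = 1/84, sgn -1
B: Δ = 2!·0!·6!/9! = 1/252; Racah Σ t=2..2: t=2:+1/96 = 1/96; ⇒ 3j(1 4 3; -1 2 -1)² = 5/84, sgn +1
I_A²/I_B² = (1/84)/(5/84) = 1/5

1/5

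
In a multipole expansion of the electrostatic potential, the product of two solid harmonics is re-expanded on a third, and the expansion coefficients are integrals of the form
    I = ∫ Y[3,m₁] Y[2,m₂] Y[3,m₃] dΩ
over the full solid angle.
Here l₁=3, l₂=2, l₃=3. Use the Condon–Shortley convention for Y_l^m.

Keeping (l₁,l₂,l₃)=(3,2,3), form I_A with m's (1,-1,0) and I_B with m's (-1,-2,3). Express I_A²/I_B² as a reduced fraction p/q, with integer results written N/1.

1/5

Same 3,2,3: normalisation and zero-m 3j drop out of the ratio.
A: Δ: 2! 4! 2! / 9! → 1/3780; sum: t=0:+1/8 t=1:−1/12 = 1/24; 3j²(3 2 3; 1 -1 0) = Δ·Π!·Σ² = 1/210  (sign -1)
B: Δ: 2! 4! 2! / 9! → 1/3780; sum: t=0:+1/96 = 1/96; 3j²(3 2 3; -1 -2 3) = Δ·Π!·Σ² = 1/42  (sign +1)
I_A²/I_B² = (1/210)/(1/42) = 1/5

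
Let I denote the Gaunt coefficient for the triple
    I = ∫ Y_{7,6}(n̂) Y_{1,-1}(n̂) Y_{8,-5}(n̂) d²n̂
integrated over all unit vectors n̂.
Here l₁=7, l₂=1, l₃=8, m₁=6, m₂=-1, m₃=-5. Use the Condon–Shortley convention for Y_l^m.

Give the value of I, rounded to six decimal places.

Rules hold: Σm=0, L=16 even, 6≤8≤8.
N = 15·3·17 = 765
Δ = 0!·14!·2!/17! = 1/2040
Racah Σ t=0..0: t=0:+1/25401600 = 1/25401600
⇒ 3j(7 1 8; 0 0 0)² = 8/255, sgn +1
Racah Σ t=0..0: t=0:+1/12454041600 = 1/12454041600
⇒ 3j(7 1 8; 6 -1 -5)² = 1/680, sgn -1
4πI² = N·(3j₀)²·(3jₘ)² = 3/85
I = -1·√(0.0352941/4π) = -0.05299638

-0.052996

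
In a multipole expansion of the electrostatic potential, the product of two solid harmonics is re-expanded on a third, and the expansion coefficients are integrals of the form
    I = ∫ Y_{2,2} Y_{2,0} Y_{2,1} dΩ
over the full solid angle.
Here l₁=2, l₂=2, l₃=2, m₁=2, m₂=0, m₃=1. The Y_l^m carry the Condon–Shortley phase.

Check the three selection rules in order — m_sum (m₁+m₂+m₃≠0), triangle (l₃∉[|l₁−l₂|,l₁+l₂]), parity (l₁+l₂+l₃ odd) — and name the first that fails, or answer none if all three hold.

m_sum

m₁+m₂+m₃ = 2 + 0 + 1 = 3  ✗
triangle: |2−2|=0 ≤ l₃=2 ≤ 2+2=4
parity: l₁+l₂+l₃ = 6 is even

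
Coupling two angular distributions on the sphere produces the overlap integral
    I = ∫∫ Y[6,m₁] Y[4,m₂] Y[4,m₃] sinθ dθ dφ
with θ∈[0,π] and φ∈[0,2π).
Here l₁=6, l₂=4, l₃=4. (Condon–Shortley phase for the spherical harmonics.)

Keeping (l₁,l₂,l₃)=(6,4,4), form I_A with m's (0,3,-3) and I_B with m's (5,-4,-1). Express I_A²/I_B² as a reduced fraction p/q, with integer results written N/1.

289/792

Same 6,4,4: normalisation and zero-m 3j drop out of the ratio.
A: Δ: 6! 6! 2! / 15! → 1/1261260; sum: t=5:−1/28800 t=6:+1/518400 = -17/518400; 3j²(6 4 4; 0 3 -3) = Δ·Π!·Σ² = 289/25740  (sign +1)
B: Δ: 6! 6! 2! / 15! → 1/1261260; sum: t=0:+1/172800 = 1/172800; 3j²(6 4 4; 5 -4 -1) = Δ·Π!·Σ² = 2/65  (sign -1)
I_A²/I_B² = (289/25740)/(2/65) = 289/792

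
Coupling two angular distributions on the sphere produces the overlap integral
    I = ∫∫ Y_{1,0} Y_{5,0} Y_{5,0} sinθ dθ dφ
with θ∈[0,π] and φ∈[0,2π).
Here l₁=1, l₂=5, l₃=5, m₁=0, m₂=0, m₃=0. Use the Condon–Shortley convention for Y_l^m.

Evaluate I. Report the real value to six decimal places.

0.000000

l₁+l₂+l₃=11 is odd: 3j(l;000)=0 ⇒ I=0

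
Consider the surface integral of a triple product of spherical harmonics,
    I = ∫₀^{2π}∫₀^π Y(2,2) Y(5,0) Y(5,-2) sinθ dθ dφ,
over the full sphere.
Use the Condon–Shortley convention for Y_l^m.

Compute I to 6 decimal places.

-0.191372

m-sum 0 ✓  L=12 even ✓  3≤5≤7 ✓
Π(2lᵢ+1) = 5×11×11 = 605
triangle coeff Δ(2,5,5) = 1/38610
Σ_t [0,2]: t=0:+1/2880 t=1:−1/576 t=2:+1/2880 = -1/960
(3j)²=10/429 [(2 5 5; 0 0 0)], sign=+1
Σ_t [0,0]: t=0:+1/2880 = 1/2880
(3j)²=14/429 [(2 5 5; 2 0 -2)], sign=-1
⇒ 4πI² = 700/1521
I = (-1)√(700/1521/(4π)) = -0.19137248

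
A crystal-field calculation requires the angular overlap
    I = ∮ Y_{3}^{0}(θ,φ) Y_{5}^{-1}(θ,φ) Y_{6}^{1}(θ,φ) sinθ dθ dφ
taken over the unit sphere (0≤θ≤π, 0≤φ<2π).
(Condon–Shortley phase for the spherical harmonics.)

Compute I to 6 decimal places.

m-sum 0 ✓  L=14 even ✓  2≤6≤8 ✓
Π(2lᵢ+1) = 7×11×13 = 1001
triangle coeff Δ(3,5,6) = 1/675675
Σ_t [0,2]: t=0:+1/8640 t=1:−1/2304 t=2:+1/8640 = -7/34560
(3j)²=7/429 [(3 5 6; 0 0 0)], sign=-1
Σ_t [0,2]: t=0:+1/6912 t=1:−1/2880 t=2:+1/17280 = -1/6912
(3j)²=5/429 [(3 5 6; 0 -1 1)], sign=+1
⇒ 4πI² = 245/1287
I = (-1)√(245/1287/(4π)) = -0.12308038

-0.123080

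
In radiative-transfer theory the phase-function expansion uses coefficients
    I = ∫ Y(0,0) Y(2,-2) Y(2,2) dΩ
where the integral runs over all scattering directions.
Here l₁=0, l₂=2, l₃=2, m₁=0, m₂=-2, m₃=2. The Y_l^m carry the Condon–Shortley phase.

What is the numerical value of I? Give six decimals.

Checks pass: Σm=0; 4 even; l₃=2∈[2,2].
(2·0+1)(2·2+1)(2·2+1) = 25
Δ: 0! 0! 4! / 5! → 1/5
sum: t=0:+1/4 = 1/4
3j²(0 2 2; 0 0 0) = Δ·Π!·Σ² = 1/5  (sign +1)
sum: t=0:+1/24 = 1/24
3j²(0 2 2; 0 -2 2) = Δ·Π!·Σ² = 1/5  (sign +1)
combine: 4πI² = 25·1/5·1/5 = 1/1
take √, sign +1: I = 0.28209479

0.282095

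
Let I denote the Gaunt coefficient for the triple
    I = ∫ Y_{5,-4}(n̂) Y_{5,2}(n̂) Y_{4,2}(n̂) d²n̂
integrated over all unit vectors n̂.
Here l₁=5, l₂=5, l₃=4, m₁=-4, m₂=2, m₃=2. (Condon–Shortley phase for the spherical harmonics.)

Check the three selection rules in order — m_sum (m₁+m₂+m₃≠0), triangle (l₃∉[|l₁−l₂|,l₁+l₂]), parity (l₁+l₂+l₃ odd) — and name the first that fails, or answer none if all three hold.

none

m₁+m₂+m₃ = -4 + 2 + 2 = 0  ✓
triangle: |5−5|=0 ≤ l₃=4 ≤ 5+5=10  ✓
parity: l₁+l₂+l₃ = 14 is even  ✓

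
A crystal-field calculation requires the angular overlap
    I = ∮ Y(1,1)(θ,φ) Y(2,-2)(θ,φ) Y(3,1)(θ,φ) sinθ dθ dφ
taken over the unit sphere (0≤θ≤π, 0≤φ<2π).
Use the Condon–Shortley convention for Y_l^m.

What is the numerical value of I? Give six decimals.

Rules hold: Σm=0, L=6 even, 1≤3≤3.
N = 3·5·7 = 105
Δ = 0!·2!·4!/7! = 1/105
Racah Σ t=0..0: t=0:+1/4 = 1/4
⇒ 3j(1 2 3; 0 0 0)² = 3/35, sgn -1
Racah Σ t=0..0: t=0:+1/48 = 1/48
⇒ 3j(1 2 3; 1 -2 1)² = 1/105, sgn +1
4πI² = N·(3j₀)²·(3jₘ)² = 3/35
I = -1·√(0.0857143/4π) = -0.08258890

-0.082589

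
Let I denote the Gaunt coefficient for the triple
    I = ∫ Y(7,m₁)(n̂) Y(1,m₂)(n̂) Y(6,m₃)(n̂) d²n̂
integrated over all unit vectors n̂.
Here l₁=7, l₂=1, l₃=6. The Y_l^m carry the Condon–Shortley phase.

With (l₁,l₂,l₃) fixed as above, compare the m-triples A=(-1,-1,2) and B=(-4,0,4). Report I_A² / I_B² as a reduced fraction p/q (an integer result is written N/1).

Shared (l₁,l₂,l₃)=(7,1,6): N and (l;000)² cancel in I_A²/I_B².
A: Δ = 2!·12!·0!/15! = 1/1365; Racah Σ t=0..0: t=0:+1/1935360 = 1/1935360; ⇒ 3j(7 1 6; -1 -1 2)² = 1/91, sgn +1
B: Δ = 2!·12!·0!/15! = 1/1365; Racah Σ t=1..1: t=1:−1/7257600 = -1/7257600; ⇒ 3j(7 1 6; -4 0 4)² = 11/455, sgn -1
I_A²/I_B² = (1/91)/(11/455) = 5/11

5/11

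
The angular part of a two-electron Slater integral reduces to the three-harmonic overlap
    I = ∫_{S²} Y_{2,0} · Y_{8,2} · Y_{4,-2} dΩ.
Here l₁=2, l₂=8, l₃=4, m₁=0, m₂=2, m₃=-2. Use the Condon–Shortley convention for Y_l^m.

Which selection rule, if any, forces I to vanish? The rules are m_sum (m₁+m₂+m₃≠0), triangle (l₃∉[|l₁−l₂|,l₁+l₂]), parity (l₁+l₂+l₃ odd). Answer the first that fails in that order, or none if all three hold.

triangle

Σmᵢ = 0  ✓
l₃∈[|l₁−l₂|,l₁+l₂]=[6,10], have l₃=4  ✗
Σlᵢ = 14 ⇒ even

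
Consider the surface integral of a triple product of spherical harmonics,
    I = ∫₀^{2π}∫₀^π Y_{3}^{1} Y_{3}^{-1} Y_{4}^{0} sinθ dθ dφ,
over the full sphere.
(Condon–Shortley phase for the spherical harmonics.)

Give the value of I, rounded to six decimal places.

-0.025645

Rules hold: Σm=0, L=10 even, 0≤4≤6.
N = 7·7·9 = 441
Δ = 2!·4!·4!/11! = 1/34650
Racah Σ t=0..2: t=0:+1/72 t=1:−1/16 t=2:+1/72 = -5/144
⇒ 3j(3 3 4; 0 0 0)² = 2/77, sgn -1
Racah Σ t=0..2: t=0:+1/32 t=1:−1/36 t=2:+1/1152 = 5/1152
⇒ 3j(3 3 4; 1 -1 0)² = 1/1386, sgn +1
4πI² = N·(3j₀)²·(3jₘ)² = 1/121
I = -1·√(0.00826446/4π) = -0.02564498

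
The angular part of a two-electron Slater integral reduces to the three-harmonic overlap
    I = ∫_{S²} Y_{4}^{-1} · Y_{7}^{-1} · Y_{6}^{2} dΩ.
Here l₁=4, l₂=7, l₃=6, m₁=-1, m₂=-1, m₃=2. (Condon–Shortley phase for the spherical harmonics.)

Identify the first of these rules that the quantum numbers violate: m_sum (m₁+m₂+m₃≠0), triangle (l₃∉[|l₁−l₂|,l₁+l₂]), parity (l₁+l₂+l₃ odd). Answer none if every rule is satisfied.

parity

Σmᵢ = 0  ✓
l₃∈[|l₁−l₂|,l₁+l₂]=[3,11], have l₃=6  ✓
Σlᵢ = 17 ⇒ odd  ✗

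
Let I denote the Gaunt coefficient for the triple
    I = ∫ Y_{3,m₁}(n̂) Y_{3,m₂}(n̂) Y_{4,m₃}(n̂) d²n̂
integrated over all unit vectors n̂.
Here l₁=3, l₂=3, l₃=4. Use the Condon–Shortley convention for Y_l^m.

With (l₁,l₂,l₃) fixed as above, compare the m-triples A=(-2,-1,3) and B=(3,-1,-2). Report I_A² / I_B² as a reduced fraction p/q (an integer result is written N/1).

Same 3,3,4: normalisation and zero-m 3j drop out of the ratio.
A: Δ: 2! 4! 4! / 11! → 1/34650; sum: t=1:−1/144 t=2:+1/288 = -1/288; 3j²(3 3 4; -2 -1 3) = Δ·Π!·Σ² = 1/99  (sign +1)
B: Δ: 2! 4! 4! / 11! → 1/34650; sum: t=0:+1/192 = 1/192; 3j²(3 3 4; 3 -1 -2) = Δ·Π!·Σ² = 3/77  (sign +1)
I_A²/I_B² = (1/99)/(3/77) = 7/27

7/27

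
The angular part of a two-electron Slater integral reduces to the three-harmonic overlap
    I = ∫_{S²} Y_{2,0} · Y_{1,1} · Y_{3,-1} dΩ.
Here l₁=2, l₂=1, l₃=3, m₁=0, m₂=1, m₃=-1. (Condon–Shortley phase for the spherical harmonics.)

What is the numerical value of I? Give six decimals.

-0.202301

m-sum 0 ✓  L=6 even ✓  1≤3≤3 ✓
Π(2lᵢ+1) = 5×3×7 = 105
triangle coeff Δ(2,1,3) = 1/105
Σ_t [0,0]: t=0:+1/4 = 1/4
(3j)²=3/35 [(2 1 3; 0 0 0)], sign=-1
Σ_t [0,0]: t=0:+1/8 = 1/8
(3j)²=2/35 [(2 1 3; 0 1 -1)], sign=+1
⇒ 4πI² = 18/35
I = (-1)√(18/35/(4π)) = -0.20230066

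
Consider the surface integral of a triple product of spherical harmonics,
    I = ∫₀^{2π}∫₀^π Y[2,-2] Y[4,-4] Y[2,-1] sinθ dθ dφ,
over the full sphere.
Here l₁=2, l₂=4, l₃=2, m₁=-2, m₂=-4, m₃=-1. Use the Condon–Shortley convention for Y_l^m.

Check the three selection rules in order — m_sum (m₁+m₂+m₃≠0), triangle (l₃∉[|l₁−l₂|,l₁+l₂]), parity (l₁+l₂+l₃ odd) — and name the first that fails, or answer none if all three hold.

m₁+m₂+m₃ = -2 − 4 − 1 = -7  ✗
triangle: |2−4|=2 ≤ l₃=2 ≤ 2+4=6
parity: l₁+l₂+l₃ = 8 is even

m_sum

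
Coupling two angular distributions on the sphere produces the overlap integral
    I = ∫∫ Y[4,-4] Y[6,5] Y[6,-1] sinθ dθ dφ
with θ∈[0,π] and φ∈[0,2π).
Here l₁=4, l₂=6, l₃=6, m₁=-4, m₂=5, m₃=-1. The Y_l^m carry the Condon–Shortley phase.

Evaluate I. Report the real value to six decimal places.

-0.102536

Rules hold: Σm=0, L=16 even, 2≤6≤10.
N = 9·13·13 = 1521
Δ = 4!·4!·8!/17! = 1/15315300
Racah Σ t=0..4: t=0:+1/829440 t=1:−1/25920 t=2:+1/9216 t=3:−1/25920 t=4:+1/829440 = 7/207360
⇒ 3j(4 6 6; 0 0 0)² = 28/2431, sgn +1
Racah Σ t=4..4: t=4:+1/2903040 = 1/2903040
⇒ 3j(4 6 6; -4 5 -1)² = 5/663, sgn -1
4πI² = N·(3j₀)²·(3jₘ)² = 420/3179
I = -1·√(0.132117/4π) = -0.10253555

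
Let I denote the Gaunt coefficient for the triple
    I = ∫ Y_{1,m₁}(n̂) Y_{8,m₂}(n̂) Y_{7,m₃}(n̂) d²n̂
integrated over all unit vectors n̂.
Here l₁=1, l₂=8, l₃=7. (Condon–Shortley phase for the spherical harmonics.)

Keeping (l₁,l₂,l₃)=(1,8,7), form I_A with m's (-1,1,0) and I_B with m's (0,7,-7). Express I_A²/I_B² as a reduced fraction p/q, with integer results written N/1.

12/5

Shared (l₁,l₂,l₃)=(1,8,7): N and (l;000)² cancel in I_A²/I_B².
A: Δ = 2!·0!·14!/17! = 1/2040; Racah Σ t=2..2: t=2:+1/50803200 = 1/50803200; ⇒ 3j(1 8 7; -1 1 0)² = 3/170, sgn -1
B: Δ = 2!·0!·14!/17! = 1/2040; Racah Σ t=1..1: t=1:−1/87178291200 = -1/87178291200; ⇒ 3j(1 8 7; 0 7 -7)² = 1/136, sgn -1
I_A²/I_B² = (3/170)/(1/136) = 12/5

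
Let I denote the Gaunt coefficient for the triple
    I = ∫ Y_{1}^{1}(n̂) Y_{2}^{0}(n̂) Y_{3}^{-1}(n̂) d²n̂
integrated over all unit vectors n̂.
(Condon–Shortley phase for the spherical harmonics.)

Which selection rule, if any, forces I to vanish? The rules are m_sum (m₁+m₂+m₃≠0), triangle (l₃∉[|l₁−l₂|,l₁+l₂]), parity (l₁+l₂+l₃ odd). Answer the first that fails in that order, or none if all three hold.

Σmᵢ = 0  ✓
l₃∈[|l₁−l₂|,l₁+l₂]=[1,3], have l₃=3  ✓
Σlᵢ = 6 ⇒ even  ✓

none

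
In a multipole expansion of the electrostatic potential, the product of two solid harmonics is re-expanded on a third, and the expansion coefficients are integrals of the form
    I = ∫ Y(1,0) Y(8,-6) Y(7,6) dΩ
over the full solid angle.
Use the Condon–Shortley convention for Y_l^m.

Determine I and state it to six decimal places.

0.161907

Rules hold: Σm=0, L=16 even, 7≤7≤9.
N = 3·17·15 = 765
Δ = 2!·0!·14!/17! = 1/2040
Racah Σ t=1..1: t=1:−1/25401600 = -1/25401600
⇒ 3j(1 8 7; 0 0 0)² = 8/255, sgn +1
Racah Σ t=1..1: t=1:−1/6227020800 = -1/6227020800
⇒ 3j(1 8 7; 0 -6 6)² = 7/510, sgn +1
4πI² = N·(3j₀)²·(3jₘ)² = 28/85
I = +1·√(0.329412/4π) = 0.16190663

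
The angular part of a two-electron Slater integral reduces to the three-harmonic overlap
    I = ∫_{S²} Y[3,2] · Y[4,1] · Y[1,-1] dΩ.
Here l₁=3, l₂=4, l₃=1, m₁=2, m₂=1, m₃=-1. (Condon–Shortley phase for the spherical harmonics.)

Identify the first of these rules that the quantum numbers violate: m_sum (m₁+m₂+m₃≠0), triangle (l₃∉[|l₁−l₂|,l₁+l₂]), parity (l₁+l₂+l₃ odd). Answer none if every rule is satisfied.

azimuthal sum: 2 + 1 − 1 = 2  ✗
1 ≤ 1 ≤ 7 (triangle on l)
L = 3 + 4 + 1 = 8 (even)

m_sum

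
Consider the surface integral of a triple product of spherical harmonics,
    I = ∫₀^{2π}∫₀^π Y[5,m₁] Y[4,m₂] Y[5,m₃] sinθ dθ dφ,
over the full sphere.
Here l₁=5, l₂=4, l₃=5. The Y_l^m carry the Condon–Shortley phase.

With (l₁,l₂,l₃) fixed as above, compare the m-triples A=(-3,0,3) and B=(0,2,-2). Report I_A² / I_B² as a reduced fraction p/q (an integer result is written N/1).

12/7

l's match ⇒ only the (l;m) 3-j factors differ between A and B.
A: triangle coeff Δ(5,4,5) = 1/3153150; Σ_t [2,4]: t=2:+1/11520 t=3:−1/4320 t=4:+1/27648 = -1/9216; (3j)²=2/143 [(5 4 5; -3 0 3)], sign=-1
B: triangle coeff Δ(5,4,5) = 1/3153150; Σ_t [2,4]: t=2:+1/3456 t=3:−1/1728 t=4:+1/11520 = -7/34560; (3j)²=7/858 [(5 4 5; 0 2 -2)], sign=+1
I_A²/I_B² = (2/143)/(7/858) = 12/7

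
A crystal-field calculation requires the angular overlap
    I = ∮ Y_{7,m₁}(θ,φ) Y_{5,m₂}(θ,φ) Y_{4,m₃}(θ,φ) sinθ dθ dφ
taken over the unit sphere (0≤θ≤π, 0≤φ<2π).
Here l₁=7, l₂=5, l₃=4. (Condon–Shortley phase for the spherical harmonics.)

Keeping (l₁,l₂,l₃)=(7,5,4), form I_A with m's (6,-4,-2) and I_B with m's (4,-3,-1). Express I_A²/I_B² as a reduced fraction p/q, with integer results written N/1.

Same 7,5,4: normalisation and zero-m 3j drop out of the ratio.
A: Δ: 8! 6! 2! / 17! → 1/6126120; sum: t=0:+1/4838400 t=1:−1/7257600 = 1/14515200; 3j²(7 5 4; 6 -4 -2) = Δ·Π!·Σ² = 3/1190  (sign +1)
B: Δ: 8! 6! 2! / 17! → 1/6126120; sum: t=0:+1/2903040 t=1:−1/241920 t=2:+1/345600 = -13/14515200; 3j²(7 5 4; 4 -3 -1) = Δ·Π!·Σ² = 13/7140  (sign +1)
I_A²/I_B² = (3/1190)/(13/7140) = 18/13

18/13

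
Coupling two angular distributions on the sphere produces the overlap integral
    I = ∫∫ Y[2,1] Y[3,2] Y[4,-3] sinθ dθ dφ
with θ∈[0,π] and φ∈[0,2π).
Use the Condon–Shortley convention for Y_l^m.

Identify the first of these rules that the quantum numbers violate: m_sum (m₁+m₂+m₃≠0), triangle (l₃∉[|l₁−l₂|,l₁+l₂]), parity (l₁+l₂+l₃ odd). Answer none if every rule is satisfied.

m₁+m₂+m₃ = 1 + 2 − 3 = 0  ✓
triangle: |2−3|=1 ≤ l₃=4 ≤ 2+3=5  ✓
parity: l₁+l₂+l₃ = 9 is odd  ✗

parity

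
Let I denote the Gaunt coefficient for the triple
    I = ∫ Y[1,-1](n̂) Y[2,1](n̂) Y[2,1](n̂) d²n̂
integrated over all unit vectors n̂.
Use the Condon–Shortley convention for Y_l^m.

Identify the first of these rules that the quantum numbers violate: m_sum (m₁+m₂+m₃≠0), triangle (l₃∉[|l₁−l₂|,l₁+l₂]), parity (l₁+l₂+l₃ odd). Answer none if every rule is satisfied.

m₁+m₂+m₃ = -1 + 1 + 1 = 1  ✗
triangle: |1−2|=1 ≤ l₃=2 ≤ 1+2=3
parity: l₁+l₂+l₃ = 5 is odd

m_sum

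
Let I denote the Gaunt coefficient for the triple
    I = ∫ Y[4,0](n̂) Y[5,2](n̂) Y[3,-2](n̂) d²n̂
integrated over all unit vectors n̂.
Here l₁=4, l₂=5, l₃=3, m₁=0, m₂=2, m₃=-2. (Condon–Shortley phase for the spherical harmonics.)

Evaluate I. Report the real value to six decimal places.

Rules hold: Σm=0, L=12 even, 1≤3≤9.
N = 9·11·7 = 693
Δ = 6!·2!·4!/13! = 1/180180
Racah Σ t=2..4: t=2:+1/576 t=3:−1/144 t=4:+1/576 = -1/288
⇒ 3j(4 5 3; 0 0 0)² = 20/1001, sgn +1
Racah Σ t=3..4: t=3:−1/864 t=4:+1/576 = 1/1728
⇒ 3j(4 5 3; 0 2 -2)² = 5/1287, sgn -1
4πI² = N·(3j₀)²·(3jₘ)² = 100/1859
I = -1·√(0.0537924/4π) = -0.06542675

-0.065427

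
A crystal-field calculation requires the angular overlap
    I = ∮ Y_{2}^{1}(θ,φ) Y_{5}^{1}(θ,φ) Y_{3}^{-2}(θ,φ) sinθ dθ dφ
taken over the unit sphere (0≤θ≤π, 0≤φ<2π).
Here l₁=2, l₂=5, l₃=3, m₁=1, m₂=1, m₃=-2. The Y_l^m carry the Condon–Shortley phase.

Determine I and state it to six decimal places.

-0.117387

m-sum 0 ✓  L=10 even ✓  3≤3≤7 ✓
Π(2lᵢ+1) = 5×11×7 = 385
triangle coeff Δ(2,5,3) = 1/2310
Σ_t [2,2]: t=2:+1/144 = 1/144
(3j)²=10/231 [(2 5 3; 0 0 0)], sign=-1
Σ_t [1,1]: t=1:−1/720 = -1/720
(3j)²=4/385 [(2 5 3; 1 1 -2)], sign=+1
⇒ 4πI² = 40/231
I = (-1)√(40/231/(4π)) = -0.11738675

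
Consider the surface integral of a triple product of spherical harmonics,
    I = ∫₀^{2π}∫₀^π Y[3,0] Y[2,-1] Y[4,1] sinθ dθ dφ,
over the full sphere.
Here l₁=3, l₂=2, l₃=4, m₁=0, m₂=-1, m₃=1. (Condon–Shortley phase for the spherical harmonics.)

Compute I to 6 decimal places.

L=9 odd ⇒ parity kills the (l;000) factor ⇒ I = 0

0.000000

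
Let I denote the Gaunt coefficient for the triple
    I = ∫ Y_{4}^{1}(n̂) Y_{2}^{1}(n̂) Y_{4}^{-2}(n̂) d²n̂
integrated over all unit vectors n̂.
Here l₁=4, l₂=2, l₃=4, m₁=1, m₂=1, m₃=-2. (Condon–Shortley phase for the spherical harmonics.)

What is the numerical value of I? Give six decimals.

Rules hold: Σm=0, L=10 even, 2≤4≤6.
N = 9·5·9 = 405
Δ = 2!·6!·2!/11! = 1/13860
Racah Σ t=0..2: t=0:+1/192 t=1:−1/36 t=2:+1/192 = -5/288
⇒ 3j(4 2 4; 0 0 0)² = 20/693, sgn -1
Racah Σ t=1..2: t=1:−1/96 t=2:+1/240 = -1/160
⇒ 3j(4 2 4; 1 1 -2)² = 27/1540, sgn -1
4πI² = N·(3j₀)²·(3jₘ)² = 1215/5929
I = +1·√(0.204925/4π) = 0.12770047

0.127700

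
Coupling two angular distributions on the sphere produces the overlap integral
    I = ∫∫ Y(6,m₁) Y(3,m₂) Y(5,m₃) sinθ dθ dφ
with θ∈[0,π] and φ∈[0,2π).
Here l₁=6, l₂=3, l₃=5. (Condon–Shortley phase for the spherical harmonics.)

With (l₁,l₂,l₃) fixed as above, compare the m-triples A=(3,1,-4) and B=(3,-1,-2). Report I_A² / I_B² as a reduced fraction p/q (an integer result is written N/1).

l's match ⇒ only the (l;m) 3-j factors differ between A and B.
A: triangle coeff Δ(6,3,5) = 1/675675; Σ_t [2,3]: t=2:+1/40320 t=3:−1/241920 = 1/48384; (3j)²=24/1001 [(6 3 5; 3 1 -4)], sign=-1
B: triangle coeff Δ(6,3,5) = 1/675675; Σ_t [0,2]: t=0:+1/34560 t=1:−1/8640 t=2:+1/40320 = -1/16128; (3j)²=18/1001 [(6 3 5; 3 -1 -2)], sign=+1
I_A²/I_B² = (24/1001)/(18/1001) = 4/3

4/3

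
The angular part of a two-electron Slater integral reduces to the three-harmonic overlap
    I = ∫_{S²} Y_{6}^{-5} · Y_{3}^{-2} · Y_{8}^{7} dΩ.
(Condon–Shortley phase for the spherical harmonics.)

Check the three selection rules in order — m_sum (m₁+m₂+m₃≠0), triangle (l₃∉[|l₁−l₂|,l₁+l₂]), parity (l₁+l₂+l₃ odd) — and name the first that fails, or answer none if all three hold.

parity

azimuthal sum: -5 − 2 + 7 = 0  ✓
3 ≤ 8 ≤ 9 (triangle on l)  ✓
L = 6 + 3 + 8 = 17 (odd)  ✗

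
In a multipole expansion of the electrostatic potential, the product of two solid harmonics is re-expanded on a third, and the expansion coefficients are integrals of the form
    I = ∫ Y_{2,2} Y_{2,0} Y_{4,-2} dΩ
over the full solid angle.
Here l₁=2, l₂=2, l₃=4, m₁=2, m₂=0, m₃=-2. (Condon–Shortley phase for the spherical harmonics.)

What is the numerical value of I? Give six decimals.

0.156078

Checks pass: Σm=0; 8 even; l₃=4∈[0,4].
(2·2+1)(2·2+1)(2·4+1) = 225
Δ: 0! 4! 4! / 9! → 1/630
sum: t=0:+1/16 = 1/16
3j²(2 2 4; 0 0 0) = Δ·Π!·Σ² = 2/35  (sign +1)
sum: t=0:+1/96 = 1/96
3j²(2 2 4; 2 0 -2) = Δ·Π!·Σ² = 1/42  (sign +1)
combine: 4πI² = 225·2/35·1/42 = 15/49
take √, sign +1: I = 0.15607835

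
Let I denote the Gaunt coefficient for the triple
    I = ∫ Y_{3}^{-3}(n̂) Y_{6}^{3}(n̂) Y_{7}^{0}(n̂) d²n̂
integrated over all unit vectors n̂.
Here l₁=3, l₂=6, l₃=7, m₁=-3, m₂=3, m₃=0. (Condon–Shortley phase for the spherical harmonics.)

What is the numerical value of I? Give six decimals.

Checks pass: Σm=0; 16 even; l₃=7∈[3,9].
(2·3+1)(2·6+1)(2·7+1) = 1365
Δ: 2! 4! 10! / 17! → 1/2042040
sum: t=0:+1/207360 t=1:−1/57600 t=2:+1/207360 = -1/129600
3j²(3 6 7; 0 0 0) = Δ·Π!·Σ² = 168/12155  (sign +1)
sum: t=2:+1/1451520 = 1/1451520
3j²(3 6 7; -3 3 0) = Δ·Π!·Σ² = 45/4862  (sign -1)
combine: 4πI² = 1365·168/12155·45/4862 = 79380/454597
take √, sign -1: I = -0.11787924

-0.117879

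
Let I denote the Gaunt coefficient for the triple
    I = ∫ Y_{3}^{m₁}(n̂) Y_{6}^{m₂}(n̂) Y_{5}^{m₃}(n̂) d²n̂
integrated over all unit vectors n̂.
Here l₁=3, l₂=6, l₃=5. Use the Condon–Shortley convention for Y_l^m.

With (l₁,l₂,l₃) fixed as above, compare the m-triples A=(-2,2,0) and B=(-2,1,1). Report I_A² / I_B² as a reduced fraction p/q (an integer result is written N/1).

1/3

Same 3,6,5: normalisation and zero-m 3j drop out of the ratio.
A: Δ: 4! 2! 8! / 15! → 1/675675; sum: t=3:−1/8640 t=4:+1/13824 = -1/23040; 3j²(3 6 5; -2 2 0) = Δ·Π!·Σ² = 2/429  (sign +1)
B: Δ: 4! 2! 8! / 15! → 1/675675; sum: t=3:−1/6912 t=4:+1/17280 = -1/11520; 3j²(3 6 5; -2 1 1) = Δ·Π!·Σ² = 2/143  (sign -1)
I_A²/I_B² = (2/429)/(2/143) = 1/3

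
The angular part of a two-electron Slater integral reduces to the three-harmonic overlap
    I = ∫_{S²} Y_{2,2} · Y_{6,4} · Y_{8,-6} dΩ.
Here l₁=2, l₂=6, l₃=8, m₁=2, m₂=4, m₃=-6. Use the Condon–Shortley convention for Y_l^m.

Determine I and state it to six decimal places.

Rules hold: Σm=0, L=16 even, 4≤8≤8.
N = 5·13·17 = 1105
Δ = 0!·4!·12!/17! = 1/30940
Racah Σ t=0..0: t=0:+1/2073600 = 1/2073600
⇒ 3j(2 6 8; 0 0 0)² = 28/1105, sgn +1
Racah Σ t=0..0: t=0:+1/174182400 = 1/174182400
⇒ 3j(2 6 8; 2 4 -6)² = 11/340, sgn +1
4πI² = N·(3j₀)²·(3jₘ)² = 77/85
I = +1·√(0.905882/4π) = 0.26849176

0.268492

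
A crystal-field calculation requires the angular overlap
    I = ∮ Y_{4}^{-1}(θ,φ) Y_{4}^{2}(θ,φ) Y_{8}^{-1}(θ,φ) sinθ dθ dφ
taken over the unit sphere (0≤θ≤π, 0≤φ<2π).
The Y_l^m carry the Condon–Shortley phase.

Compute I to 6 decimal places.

-0.140664

Rules hold: Σm=0, L=16 even, 0≤8≤8.
N = 9·9·17 = 1377
Δ = 0!·8!·8!/17! = 1/218790
Racah Σ t=0..0: t=0:+1/331776 = 1/331776
⇒ 3j(4 4 8; 0 0 0)² = 490/21879, sgn +1
Racah Σ t=0..0: t=0:+1/1036800 = 1/1036800
⇒ 3j(4 4 8; -1 2 -1)² = 98/12155, sgn -1
4πI² = N·(3j₀)²·(3jₘ)² = 86436/347633
I = -1·√(0.248642/4π) = -0.14066366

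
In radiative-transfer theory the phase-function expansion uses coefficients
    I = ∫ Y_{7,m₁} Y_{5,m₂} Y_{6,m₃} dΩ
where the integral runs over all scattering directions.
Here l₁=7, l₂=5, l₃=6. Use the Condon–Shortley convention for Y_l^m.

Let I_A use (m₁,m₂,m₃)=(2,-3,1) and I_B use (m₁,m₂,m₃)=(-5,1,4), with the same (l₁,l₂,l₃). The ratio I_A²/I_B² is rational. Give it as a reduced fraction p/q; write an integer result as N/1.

Same 7,5,6: normalisation and zero-m 3j drop out of the ratio.
A: Δ: 6! 8! 4! / 19! → 1/174594420; sum: t=0:+1/2073600 t=1:−1/414720 t=2:+1/829440 = -1/1382400; 3j²(7 5 6; 2 -3 1) = Δ·Π!·Σ² = 294/46189  (sign +1)
B: Δ: 6! 8! 4! / 19! → 1/174594420; sum: t=4:+1/7741440 t=5:−1/3628800 t=6:+1/24883200 = -37/348364800; 3j²(7 5 6; -5 1 4) = Δ·Π!·Σ² = 1369/176358  (sign -1)
I_A²/I_B² = (294/46189)/(1369/176358) = 12348/15059

12348/15059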